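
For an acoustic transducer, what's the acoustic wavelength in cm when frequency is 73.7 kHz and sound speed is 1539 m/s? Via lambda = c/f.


2.09 cm


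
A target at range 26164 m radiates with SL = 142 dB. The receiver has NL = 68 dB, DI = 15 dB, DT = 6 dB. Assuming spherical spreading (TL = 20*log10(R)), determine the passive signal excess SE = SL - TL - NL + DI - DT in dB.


-5.35 dB


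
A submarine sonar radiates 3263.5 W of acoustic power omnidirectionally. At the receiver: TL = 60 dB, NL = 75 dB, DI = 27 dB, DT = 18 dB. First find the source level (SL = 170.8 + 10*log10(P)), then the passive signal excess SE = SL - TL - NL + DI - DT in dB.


Step 1: SL = 170.8 + 10*log10(3263.5) = 205.94 dB
Step 2: SE = SL - TL - NL + DI - DT = 205.94 - 60 - 75 + 27 - 18 = 79.94

79.94 dB


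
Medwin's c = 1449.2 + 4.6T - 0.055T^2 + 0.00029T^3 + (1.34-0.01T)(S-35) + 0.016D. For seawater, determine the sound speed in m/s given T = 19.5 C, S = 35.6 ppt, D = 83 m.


c = 1449.2 + 4.6*19.5 - 0.055*19.5^2 + 0.00029*19.5^3 + (1.34 - 0.01*19.5)*(35.6 - 35) + 0.016*83 = 1522.15

1522.15 m/s


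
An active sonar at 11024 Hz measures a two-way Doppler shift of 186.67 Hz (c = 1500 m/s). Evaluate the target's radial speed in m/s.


From fd = 2*f*v/c, v = c*fd/(2*f) = 1500 * 186.67 / (2*11024) = 12.7

12.7 m/s


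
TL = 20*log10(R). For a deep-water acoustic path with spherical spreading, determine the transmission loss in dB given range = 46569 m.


TL = 20*log10(46569) = 93.36

93.36 dB


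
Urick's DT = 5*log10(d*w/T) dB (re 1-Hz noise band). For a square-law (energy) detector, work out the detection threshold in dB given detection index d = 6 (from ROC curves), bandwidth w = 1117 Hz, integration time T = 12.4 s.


DT = 5*log10(d*w/T) = 5*log10(6 * 1117 / 12.4) = 5*log10(540.48) = 13.66

13.66 dB


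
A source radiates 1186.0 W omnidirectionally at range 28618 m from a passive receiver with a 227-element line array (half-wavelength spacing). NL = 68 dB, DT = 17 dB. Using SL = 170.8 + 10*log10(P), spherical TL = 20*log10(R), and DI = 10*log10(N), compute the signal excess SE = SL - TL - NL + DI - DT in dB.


50.97 dB


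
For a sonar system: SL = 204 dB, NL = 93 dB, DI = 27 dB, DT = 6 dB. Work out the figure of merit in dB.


FOM = SL - NL + DI - DT = 204 - 93 + 27 - 6 = 132

132 dB


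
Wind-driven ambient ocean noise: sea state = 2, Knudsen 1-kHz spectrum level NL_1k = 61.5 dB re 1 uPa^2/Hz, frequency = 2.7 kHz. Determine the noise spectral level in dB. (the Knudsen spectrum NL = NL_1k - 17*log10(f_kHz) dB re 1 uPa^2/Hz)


NL = NL_1k - 17*log10(f_kHz) = 61.5 - 17*log10(2.7) = 61.5 - (7.33) = 54.17

54.17 dB


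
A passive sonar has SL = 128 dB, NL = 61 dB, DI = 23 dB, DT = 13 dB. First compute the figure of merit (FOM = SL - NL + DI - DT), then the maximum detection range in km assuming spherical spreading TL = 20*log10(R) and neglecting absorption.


Step 1: FOM = SL - NL + DI - DT = 128 - 61 + 23 - 13 = 77 dB
Step 2: at max range FOM = TL = 20*log10(R), so R = 10^(77/20) = 7079.46 m = 7.08 km

7.08 km


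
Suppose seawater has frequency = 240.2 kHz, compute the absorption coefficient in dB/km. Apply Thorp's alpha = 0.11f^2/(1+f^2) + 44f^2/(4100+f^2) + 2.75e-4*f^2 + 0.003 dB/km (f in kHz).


f^2 = 57696.04
alpha = 0.11*57696.04/(1+57696.04) + 44*57696.04/(4100+57696.04) + 2.75e-4*57696.04 + 0.003 = 57.06

57.06 dB/km


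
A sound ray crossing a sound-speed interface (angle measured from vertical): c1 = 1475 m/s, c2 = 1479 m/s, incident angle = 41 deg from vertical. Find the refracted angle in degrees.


sin(theta2) = (c2/c1)*sin(theta1) = (1479/1475)*sin(41 deg) = 0.65784
theta2 = arcsin(0.65784) = 41.14

41.14 deg


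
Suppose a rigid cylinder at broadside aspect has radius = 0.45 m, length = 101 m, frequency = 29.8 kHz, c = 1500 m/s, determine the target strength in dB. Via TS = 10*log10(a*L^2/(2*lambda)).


lambda = 1500/29800 = 0.05034 m
TS = 10*log10(0.45*101^2/(2*0.05034)) = 46.59

46.59 dB


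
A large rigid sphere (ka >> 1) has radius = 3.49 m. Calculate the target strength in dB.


TS = 10*log10(3.49^2 / 4) = 10*log10(3.045025) = 4.84

4.84 dB


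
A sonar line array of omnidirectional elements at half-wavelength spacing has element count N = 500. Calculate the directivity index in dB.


26.99 dB


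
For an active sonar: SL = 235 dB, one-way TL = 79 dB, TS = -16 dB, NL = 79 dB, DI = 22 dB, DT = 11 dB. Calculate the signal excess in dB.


SE = SL - 2*TL + TS - NL + DI - DT = 235 - 2*79 + (-16) - 79 + 22 - 11 = -7

-7 dB


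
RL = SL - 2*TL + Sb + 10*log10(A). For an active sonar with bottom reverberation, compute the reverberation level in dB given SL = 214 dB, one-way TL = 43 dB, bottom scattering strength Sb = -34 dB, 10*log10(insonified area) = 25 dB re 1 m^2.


RL = SL - 2*TL + Sb + 10*log10(A) = 214 - 2*43 + (-34) + 25 = 119

119 dB


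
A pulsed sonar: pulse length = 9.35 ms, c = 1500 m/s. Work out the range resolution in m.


7.0125 m


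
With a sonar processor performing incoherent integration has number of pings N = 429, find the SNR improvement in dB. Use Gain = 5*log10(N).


13.16 dB


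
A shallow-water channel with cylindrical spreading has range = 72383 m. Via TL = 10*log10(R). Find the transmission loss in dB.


48.6 dB


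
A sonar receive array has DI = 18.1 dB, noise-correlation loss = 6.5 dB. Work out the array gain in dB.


AG = DI - L_corr = 18.1 - 6.5 = 11.6

11.6 dB


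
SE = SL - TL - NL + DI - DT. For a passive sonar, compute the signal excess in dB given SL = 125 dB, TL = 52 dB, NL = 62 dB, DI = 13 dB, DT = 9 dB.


15 dB


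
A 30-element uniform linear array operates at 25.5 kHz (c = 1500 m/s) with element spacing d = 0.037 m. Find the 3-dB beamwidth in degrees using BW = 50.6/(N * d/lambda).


Step 1: lambda = 1500/25500 = 0.05882 m
Step 2: d/lambda = 0.037/0.05882 = 0.629
Step 3: BW = 50.6/(N * d/lambda) = 50.6/(30 * 0.629) = 2.68

2.68 deg


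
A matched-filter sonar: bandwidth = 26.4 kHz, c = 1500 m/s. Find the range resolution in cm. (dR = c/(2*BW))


dR = c/(2*BW) = 1500 / (2 * 26.4e3) = 0.0284 m = 2.84 cm

2.84 cm


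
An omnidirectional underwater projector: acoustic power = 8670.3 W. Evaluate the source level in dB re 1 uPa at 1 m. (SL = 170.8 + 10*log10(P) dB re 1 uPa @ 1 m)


210.18 dB


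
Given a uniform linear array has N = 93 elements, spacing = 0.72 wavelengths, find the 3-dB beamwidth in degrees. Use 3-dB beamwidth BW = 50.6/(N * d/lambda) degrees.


BW = 50.6 / (93 * 0.72) = 50.6 / 66.96 = 0.76

0.76 deg


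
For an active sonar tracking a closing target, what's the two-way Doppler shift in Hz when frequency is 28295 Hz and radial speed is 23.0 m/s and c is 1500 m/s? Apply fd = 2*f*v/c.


fd = 2*f*v/c = 2 * 28295 * 23.0 / 1500 = 867.71

867.71 Hz


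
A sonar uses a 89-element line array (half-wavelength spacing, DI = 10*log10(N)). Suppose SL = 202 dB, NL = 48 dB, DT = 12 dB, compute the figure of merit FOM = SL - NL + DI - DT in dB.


Step 1: DI = 10*log10(89) = 19.49 dB
Step 2: FOM = SL - NL + DI - DT = 202 - 48 + 19.49 - 12 = 161.49

161.49 dB


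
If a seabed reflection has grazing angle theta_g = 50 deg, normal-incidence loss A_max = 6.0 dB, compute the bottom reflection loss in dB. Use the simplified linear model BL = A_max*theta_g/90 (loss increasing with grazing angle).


BL = A_max * theta_g / 90 = 6.0 * 50 / 90 = 3.33

3.33 dB


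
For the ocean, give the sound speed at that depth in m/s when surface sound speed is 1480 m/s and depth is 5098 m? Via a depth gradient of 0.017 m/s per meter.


1566.666 m/s


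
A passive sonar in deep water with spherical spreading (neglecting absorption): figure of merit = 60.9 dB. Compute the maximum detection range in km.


1.11 km


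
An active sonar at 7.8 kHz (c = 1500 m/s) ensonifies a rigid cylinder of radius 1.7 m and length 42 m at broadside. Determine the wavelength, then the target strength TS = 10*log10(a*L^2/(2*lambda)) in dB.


Step 1: lambda = c/f = 1500/7800 = 0.19231 m
Step 2: TS = 10*log10(a*L^2/(2*lambda)) = 10*log10(1.7*42^2/(2*0.19231)) = 38.92

38.92 dB


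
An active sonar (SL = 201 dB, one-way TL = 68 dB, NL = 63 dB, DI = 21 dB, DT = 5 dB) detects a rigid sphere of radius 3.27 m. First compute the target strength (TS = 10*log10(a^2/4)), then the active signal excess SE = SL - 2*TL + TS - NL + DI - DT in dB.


Step 1: TS = 10*log10(3.27^2/4) = 4.27 dB
Step 2: SE = SL - 2*TL + TS - NL + DI - DT = 201 - 2*68 + (4.27) - 63 + 21 - 5 = 22.27

22.27 dB


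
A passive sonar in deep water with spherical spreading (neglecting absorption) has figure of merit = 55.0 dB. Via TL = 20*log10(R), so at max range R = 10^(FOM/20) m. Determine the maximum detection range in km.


At max range FOM = TL, so 20*log10(R) = 55.0
R = 10^(55.0/20) = 562.34 m = 0.56 km

0.56 km


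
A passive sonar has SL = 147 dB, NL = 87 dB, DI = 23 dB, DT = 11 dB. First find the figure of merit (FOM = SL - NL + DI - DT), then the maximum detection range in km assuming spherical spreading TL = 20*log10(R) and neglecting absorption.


Step 1: FOM = SL - NL + DI - DT = 147 - 87 + 23 - 11 = 72 dB
Step 2: at max range FOM = TL = 20*log10(R), so R = 10^(72/20) = 3981.07 m = 3.98 km

3.98 km


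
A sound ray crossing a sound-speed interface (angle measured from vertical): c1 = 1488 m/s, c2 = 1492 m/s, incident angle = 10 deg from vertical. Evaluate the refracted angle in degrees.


sin(theta2) = (c2/c1)*sin(theta1) = (1492/1488)*sin(10 deg) = 0.17411
theta2 = arcsin(0.17411) = 10.03

10.03 deg


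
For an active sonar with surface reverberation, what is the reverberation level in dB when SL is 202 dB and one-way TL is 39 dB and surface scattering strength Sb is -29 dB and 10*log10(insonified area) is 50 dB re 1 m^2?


RL = SL - 2*TL + Sb + 10*log10(A) = 202 - 2*39 + (-29) + 50 = 145

145 dB


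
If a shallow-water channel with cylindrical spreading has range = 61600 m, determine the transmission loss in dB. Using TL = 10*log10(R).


TL = 10*log10(61600) = 47.9

47.9 dB


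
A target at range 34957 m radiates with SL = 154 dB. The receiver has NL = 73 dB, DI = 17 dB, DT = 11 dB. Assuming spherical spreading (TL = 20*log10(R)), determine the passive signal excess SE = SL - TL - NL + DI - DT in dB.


-3.87 dB


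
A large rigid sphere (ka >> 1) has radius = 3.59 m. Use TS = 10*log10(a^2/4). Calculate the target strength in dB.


TS = 10*log10(3.59^2 / 4) = 10*log10(3.222025) = 5.08

5.08 dB


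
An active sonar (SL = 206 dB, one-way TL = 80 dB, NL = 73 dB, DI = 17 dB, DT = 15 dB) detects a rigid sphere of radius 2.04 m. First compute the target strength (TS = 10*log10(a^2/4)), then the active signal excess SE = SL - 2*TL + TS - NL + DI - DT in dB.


Step 1: TS = 10*log10(2.04^2/4) = 0.17 dB
Step 2: SE = SL - 2*TL + TS - NL + DI - DT = 206 - 2*80 + (0.17) - 73 + 17 - 15 = -24.83

-24.83 dB


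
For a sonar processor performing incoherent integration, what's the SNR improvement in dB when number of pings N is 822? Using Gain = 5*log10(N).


14.57 dB


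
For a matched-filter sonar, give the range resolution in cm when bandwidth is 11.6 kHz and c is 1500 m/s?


6.47 cm


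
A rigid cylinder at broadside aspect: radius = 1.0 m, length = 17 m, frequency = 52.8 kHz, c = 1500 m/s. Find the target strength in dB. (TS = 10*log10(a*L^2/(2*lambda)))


lambda = 1500/52800 = 0.02841 m
TS = 10*log10(1.0*17^2/(2*0.02841)) = 37.06

37.06 dB


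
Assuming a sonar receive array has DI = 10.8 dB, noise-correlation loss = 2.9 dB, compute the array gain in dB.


7.9 dB


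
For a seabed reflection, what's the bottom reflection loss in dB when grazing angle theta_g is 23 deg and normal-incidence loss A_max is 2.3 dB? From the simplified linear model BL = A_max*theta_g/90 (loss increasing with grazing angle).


BL = A_max * theta_g / 90 = 2.3 * 23 / 90 = 0.59

0.59 dB


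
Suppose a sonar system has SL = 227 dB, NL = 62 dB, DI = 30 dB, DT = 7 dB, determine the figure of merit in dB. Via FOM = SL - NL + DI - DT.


FOM = SL - NL + DI - DT = 227 - 62 + 30 - 7 = 188

188 dB


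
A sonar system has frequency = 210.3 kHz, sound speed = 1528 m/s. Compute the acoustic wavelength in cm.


0.73 cm


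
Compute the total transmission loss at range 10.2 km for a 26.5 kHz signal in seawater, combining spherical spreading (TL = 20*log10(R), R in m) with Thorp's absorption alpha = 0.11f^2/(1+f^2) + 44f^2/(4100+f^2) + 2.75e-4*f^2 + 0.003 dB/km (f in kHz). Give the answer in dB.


Step 1 (Thorp): alpha = 0.11*702.25/(1+702.25) + 44*702.25/(4100+702.25) + 2.75e-4*702.25 + 0.003 = 6.7402 dB/km
Step 2: TL_spread = 20*log10(10200) = 80.17 dB
Step 3: TL_abs = alpha*R = 6.7402 * 10.2 = 68.75 dB
Step 4: TL_total = 80.17 + 68.75 = 148.92

148.92 dB


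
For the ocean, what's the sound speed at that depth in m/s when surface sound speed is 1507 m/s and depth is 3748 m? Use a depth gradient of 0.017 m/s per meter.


c = 1507 + 0.017 * 3748 = 1570.716

1570.716 m/s


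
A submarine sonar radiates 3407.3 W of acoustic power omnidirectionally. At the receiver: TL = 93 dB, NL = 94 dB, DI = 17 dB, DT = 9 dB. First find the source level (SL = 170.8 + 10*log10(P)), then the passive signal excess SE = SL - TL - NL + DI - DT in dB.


Step 1: SL = 170.8 + 10*log10(3407.3) = 206.12 dB
Step 2: SE = SL - TL - NL + DI - DT = 206.12 - 93 - 94 + 17 - 9 = 27.12

27.12 dB


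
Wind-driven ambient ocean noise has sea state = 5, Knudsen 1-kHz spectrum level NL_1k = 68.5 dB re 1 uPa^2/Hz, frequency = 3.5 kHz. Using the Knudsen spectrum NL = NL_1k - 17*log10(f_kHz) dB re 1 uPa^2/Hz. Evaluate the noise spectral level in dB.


NL = NL_1k - 17*log10(f_kHz) = 68.5 - 17*log10(3.5) = 68.5 - (9.25) = 59.25

59.25 dB


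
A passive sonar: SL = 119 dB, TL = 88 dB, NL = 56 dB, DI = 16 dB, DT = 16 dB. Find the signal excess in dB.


-25 dB


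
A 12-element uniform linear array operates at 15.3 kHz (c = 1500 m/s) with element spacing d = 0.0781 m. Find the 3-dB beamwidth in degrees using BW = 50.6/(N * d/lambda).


5.29 deg


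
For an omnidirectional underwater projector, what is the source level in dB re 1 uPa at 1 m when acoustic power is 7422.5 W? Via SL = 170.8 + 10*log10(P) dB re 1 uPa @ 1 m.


SL = 170.8 + 10*log10(7422.5) = 170.8 + 38.71 = 209.51

209.51 dB


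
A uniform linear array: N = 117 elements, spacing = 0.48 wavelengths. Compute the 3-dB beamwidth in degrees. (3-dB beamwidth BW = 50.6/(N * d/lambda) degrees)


BW = 50.6 / (117 * 0.48) = 50.6 / 56.16 = 0.9

0.9 deg


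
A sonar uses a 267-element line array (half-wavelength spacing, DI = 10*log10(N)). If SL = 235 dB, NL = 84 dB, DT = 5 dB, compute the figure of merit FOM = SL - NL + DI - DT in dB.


170.27 dB


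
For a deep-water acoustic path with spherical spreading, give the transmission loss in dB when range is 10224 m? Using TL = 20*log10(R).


TL = 20*log10(10224) = 80.19

80.19 dB


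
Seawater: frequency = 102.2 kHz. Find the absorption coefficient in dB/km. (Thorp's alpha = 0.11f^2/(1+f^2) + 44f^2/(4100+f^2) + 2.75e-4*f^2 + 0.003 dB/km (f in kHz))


f^2 = 10444.84
alpha = 0.11*10444.84/(1+10444.84) + 44*10444.84/(4100+10444.84) + 2.75e-4*10444.84 + 0.003 = 34.582

34.582 dB/km


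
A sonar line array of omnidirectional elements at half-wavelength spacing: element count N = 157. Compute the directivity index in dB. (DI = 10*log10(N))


DI = 10*log10(157) = 21.96

21.96 dB


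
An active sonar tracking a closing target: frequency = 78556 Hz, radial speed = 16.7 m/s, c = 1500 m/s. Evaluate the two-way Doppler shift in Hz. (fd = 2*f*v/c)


fd = 2*f*v/c = 2 * 78556 * 16.7 / 1500 = 1749.18

1749.18 Hz


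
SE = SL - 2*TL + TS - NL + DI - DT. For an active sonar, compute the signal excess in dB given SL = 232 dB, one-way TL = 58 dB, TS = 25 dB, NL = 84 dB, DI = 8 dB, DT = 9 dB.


SE = SL - 2*TL + TS - NL + DI - DT = 232 - 2*58 + (25) - 84 + 8 - 9 = 56

56 dB


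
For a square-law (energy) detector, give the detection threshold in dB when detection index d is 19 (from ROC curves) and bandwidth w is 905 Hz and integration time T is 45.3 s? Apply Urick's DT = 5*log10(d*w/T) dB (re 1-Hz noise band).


DT = 5*log10(d*w/T) = 5*log10(19 * 905 / 45.3) = 5*log10(379.58) = 12.9

12.9 dB


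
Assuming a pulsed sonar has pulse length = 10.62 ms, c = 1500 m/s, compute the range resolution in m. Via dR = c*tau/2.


dR = c*tau/2 = 1500 * 10.62e-3 / 2 = 7.965

7.965 m


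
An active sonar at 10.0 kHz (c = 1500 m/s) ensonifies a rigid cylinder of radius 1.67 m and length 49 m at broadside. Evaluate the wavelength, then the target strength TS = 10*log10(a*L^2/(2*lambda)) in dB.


Step 1: lambda = c/f = 1500/10000 = 0.15 m
Step 2: TS = 10*log10(a*L^2/(2*lambda)) = 10*log10(1.67*49^2/(2*0.15)) = 41.26

41.26 dB


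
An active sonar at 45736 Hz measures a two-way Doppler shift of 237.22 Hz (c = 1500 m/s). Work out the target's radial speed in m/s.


From fd = 2*f*v/c, v = c*fd/(2*f) = 1500 * 237.22 / (2*45736) = 3.89

3.89 m/s


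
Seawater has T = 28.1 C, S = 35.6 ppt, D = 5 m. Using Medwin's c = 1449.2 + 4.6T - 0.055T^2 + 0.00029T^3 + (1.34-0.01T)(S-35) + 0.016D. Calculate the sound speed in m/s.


c = 1449.2 + 4.6*28.1 - 0.055*28.1^2 + 0.00029*28.1^3 + (1.34 - 0.01*28.1)*(35.6 - 35) + 0.016*5 = 1542.18

1542.18 m/s


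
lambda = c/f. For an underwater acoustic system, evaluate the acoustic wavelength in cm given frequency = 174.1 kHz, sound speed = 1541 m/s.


0.89 cm


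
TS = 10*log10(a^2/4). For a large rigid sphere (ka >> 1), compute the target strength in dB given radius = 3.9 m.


TS = 10*log10(3.9^2 / 4) = 10*log10(3.8025) = 5.8

5.8 dB


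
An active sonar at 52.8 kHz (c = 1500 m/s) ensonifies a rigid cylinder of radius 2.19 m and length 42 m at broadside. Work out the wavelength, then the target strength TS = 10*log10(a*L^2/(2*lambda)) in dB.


Step 1: lambda = c/f = 1500/52800 = 0.02841 m
Step 2: TS = 10*log10(a*L^2/(2*lambda)) = 10*log10(2.19*42^2/(2*0.02841)) = 48.32

48.32 dB


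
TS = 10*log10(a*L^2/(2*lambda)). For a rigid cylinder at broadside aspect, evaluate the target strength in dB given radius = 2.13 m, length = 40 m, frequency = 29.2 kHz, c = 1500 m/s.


lambda = 1500/29200 = 0.05137 m
TS = 10*log10(2.13*40^2/(2*0.05137)) = 45.21

45.21 dB


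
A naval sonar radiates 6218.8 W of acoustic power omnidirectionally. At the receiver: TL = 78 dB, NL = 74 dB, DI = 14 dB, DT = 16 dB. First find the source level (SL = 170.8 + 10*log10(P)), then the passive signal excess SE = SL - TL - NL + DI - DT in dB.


Step 1: SL = 170.8 + 10*log10(6218.8) = 208.74 dB
Step 2: SE = SL - TL - NL + DI - DT = 208.74 - 78 - 74 + 14 - 16 = 54.74

54.74 dB


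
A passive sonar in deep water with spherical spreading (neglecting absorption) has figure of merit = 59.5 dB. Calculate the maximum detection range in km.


At max range FOM = TL, so 20*log10(R) = 59.5
R = 10^(59.5/20) = 944.06 m = 0.94 km

0.94 km


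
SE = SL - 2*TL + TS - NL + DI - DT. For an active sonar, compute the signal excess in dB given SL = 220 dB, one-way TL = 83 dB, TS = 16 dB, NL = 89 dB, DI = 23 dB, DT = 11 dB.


-7 dB


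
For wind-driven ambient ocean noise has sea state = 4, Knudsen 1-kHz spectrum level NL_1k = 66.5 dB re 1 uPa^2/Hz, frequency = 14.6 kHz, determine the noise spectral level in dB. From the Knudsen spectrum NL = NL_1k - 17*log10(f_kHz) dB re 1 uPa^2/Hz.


46.71 dB


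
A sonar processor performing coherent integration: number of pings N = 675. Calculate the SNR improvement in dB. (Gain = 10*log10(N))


Gain = 10*log10(675) = 28.29

28.29 dB


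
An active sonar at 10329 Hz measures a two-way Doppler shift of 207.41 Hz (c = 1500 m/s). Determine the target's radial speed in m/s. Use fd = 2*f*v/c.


15.06 m/s


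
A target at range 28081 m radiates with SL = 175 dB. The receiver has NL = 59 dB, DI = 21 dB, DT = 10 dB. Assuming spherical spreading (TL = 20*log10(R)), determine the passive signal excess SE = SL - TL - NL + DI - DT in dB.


Step 1: TL = 20*log10(28081) = 88.97 dB
Step 2: SE = 175 - 88.97 - 59 + 21 - 10 = 38.03

38.03 dB


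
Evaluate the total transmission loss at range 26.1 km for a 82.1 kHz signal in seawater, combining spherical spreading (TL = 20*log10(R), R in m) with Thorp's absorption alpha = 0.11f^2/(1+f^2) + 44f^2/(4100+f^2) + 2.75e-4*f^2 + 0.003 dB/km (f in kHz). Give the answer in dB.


Step 1 (Thorp): alpha = 0.11*6740.41/(1+6740.41) + 44*6740.41/(4100+6740.41) + 2.75e-4*6740.41 + 0.003 = 29.3252 dB/km
Step 2: TL_spread = 20*log10(26100) = 88.33 dB
Step 3: TL_abs = alpha*R = 29.3252 * 26.1 = 765.39 dB
Step 4: TL_total = 88.33 + 765.39 = 853.72

853.72 dB


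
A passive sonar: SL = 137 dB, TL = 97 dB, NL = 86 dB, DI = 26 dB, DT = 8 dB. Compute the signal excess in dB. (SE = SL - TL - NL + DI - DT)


-28 dB


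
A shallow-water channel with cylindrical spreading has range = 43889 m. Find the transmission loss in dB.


46.42 dB


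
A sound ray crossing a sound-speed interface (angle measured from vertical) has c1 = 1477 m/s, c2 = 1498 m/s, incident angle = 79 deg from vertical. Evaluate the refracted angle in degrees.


sin(theta2) = (c2/c1)*sin(theta1) = (1498/1477)*sin(79 deg) = 0.99558
theta2 = arcsin(0.99558) = 84.61

84.61 deg


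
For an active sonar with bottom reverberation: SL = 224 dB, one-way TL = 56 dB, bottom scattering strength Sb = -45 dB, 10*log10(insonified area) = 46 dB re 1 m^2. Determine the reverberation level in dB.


RL = SL - 2*TL + Sb + 10*log10(A) = 224 - 2*56 + (-45) + 46 = 113

113 dB


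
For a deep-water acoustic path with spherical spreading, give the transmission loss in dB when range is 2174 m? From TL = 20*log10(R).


TL = 20*log10(2174) = 66.75

66.75 dB


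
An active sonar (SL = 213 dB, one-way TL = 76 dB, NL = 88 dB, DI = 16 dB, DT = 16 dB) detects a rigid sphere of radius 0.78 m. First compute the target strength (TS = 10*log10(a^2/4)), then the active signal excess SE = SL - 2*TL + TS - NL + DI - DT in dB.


Step 1: TS = 10*log10(0.78^2/4) = -8.18 dB
Step 2: SE = SL - 2*TL + TS - NL + DI - DT = 213 - 2*76 + (-8.18) - 88 + 16 - 16 = -35.18

-35.18 dB


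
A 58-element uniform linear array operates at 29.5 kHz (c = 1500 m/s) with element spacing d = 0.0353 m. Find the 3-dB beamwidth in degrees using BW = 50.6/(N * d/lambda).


1.26 deg


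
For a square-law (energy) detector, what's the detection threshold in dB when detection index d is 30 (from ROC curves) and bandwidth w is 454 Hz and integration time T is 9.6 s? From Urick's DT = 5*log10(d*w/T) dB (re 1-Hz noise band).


15.76 dB


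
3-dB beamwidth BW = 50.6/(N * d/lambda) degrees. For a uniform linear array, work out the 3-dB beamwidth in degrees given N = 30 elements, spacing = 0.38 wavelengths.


BW = 50.6 / (30 * 0.38) = 50.6 / 11.4 = 4.44

4.44 deg


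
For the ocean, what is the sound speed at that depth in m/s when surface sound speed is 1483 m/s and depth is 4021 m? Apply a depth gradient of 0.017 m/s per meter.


c = 1483 + 0.017 * 4021 = 1551.357

1551.357 m/s


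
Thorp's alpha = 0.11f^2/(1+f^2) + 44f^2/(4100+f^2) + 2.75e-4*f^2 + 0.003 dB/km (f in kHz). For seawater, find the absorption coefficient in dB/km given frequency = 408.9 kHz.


f^2 = 167199.21
alpha = 0.11*167199.21/(1+167199.21) + 44*167199.21/(4100+167199.21) + 2.75e-4*167199.21 + 0.003 = 89.04

89.04 dB/km


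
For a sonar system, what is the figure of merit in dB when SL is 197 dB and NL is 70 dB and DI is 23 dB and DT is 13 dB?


FOM = SL - NL + DI - DT = 197 - 70 + 23 - 13 = 137

137 dB


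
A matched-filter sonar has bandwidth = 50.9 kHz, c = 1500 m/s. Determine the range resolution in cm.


dR = c/(2*BW) = 1500 / (2 * 50.9e3) = 0.0147 m = 1.47 cm

1.47 cm


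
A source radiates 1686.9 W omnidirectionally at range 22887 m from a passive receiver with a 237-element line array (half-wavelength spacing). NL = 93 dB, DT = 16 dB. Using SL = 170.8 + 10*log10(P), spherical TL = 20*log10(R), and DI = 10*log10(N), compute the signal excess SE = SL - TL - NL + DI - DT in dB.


Step 1: SL = 170.8 + 10*log10(1686.9) = 203.07 dB
Step 2: TL = 20*log10(22887) = 87.19 dB
Step 3: DI = 10*log10(237) = 23.75 dB
Step 4: SE = SL - TL - NL + DI - DT = 203.07 - 87.19 - 93 + 23.75 - 16 = 30.63

30.63 dB


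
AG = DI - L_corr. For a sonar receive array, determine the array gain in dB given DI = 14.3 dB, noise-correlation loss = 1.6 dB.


AG = DI - L_corr = 14.3 - 1.6 = 12.7

12.7 dB


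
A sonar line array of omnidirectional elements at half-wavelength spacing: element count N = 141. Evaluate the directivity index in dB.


DI = 10*log10(141) = 21.49

21.49 dB


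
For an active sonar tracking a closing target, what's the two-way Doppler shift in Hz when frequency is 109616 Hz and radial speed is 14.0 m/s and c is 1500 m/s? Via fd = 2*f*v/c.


fd = 2*f*v/c = 2 * 109616 * 14.0 / 1500 = 2046.17

2046.17 Hz


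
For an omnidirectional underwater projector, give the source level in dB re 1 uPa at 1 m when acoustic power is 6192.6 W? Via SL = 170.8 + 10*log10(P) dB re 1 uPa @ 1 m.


SL = 170.8 + 10*log10(6192.6) = 170.8 + 37.92 = 208.72

208.72 dB


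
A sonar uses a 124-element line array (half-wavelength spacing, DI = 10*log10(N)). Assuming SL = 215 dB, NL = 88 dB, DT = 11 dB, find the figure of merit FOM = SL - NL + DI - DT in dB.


Step 1: DI = 10*log10(124) = 20.93 dB
Step 2: FOM = SL - NL + DI - DT = 215 - 88 + 20.93 - 11 = 136.93

136.93 dB


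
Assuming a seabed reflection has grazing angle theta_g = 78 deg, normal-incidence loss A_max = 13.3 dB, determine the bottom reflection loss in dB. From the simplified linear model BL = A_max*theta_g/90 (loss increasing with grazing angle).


BL = A_max * theta_g / 90 = 13.3 * 78 / 90 = 11.53

11.53 dB


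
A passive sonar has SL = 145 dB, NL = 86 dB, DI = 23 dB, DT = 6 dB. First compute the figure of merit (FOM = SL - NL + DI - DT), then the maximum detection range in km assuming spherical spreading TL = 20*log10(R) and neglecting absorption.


Step 1: FOM = SL - NL + DI - DT = 145 - 86 + 23 - 6 = 76 dB
Step 2: at max range FOM = TL = 20*log10(R), so R = 10^(76/20) = 6309.57 m = 6.31 km

6.31 km


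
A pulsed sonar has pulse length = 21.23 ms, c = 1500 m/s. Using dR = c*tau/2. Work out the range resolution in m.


15.9225 m


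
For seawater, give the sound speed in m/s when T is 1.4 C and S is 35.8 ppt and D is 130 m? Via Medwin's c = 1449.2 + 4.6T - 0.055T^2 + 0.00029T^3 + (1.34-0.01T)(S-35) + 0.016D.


c = 1449.2 + 4.6*1.4 - 0.055*1.4^2 + 0.00029*1.4^3 + (1.34 - 0.01*1.4)*(35.8 - 35) + 0.016*130 = 1458.67

1458.67 m/s


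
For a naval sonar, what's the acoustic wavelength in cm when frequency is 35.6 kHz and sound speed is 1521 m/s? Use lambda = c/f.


4.27 cm


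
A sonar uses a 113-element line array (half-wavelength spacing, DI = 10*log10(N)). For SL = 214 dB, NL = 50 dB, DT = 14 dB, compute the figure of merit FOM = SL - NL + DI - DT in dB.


Step 1: DI = 10*log10(113) = 20.53 dB
Step 2: FOM = SL - NL + DI - DT = 214 - 50 + 20.53 - 14 = 170.53

170.53 dB


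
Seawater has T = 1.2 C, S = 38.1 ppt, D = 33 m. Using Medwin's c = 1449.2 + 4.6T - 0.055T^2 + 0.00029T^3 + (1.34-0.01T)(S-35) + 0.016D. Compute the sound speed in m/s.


1459.29 m/s


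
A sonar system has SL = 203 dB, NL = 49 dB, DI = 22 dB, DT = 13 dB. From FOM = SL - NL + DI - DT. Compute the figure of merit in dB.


FOM = SL - NL + DI - DT = 203 - 49 + 22 - 13 = 163

163 dB


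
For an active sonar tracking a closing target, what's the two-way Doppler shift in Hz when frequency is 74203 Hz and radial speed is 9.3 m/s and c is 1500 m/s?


fd = 2*f*v/c = 2 * 74203 * 9.3 / 1500 = 920.12

920.12 Hz


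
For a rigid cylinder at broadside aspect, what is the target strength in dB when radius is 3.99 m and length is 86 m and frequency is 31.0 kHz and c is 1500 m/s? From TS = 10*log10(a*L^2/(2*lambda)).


54.84 dB


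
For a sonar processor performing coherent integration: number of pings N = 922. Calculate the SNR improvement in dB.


Gain = 10*log10(922) = 29.65

29.65 dB


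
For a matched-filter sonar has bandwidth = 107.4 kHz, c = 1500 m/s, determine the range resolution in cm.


dR = c/(2*BW) = 1500 / (2 * 107.4e3) = 0.007 m = 0.7 cm

0.7 cm


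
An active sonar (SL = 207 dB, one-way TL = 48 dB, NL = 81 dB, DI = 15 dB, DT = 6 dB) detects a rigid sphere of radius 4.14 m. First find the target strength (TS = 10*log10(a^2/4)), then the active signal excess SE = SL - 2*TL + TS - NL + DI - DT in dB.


Step 1: TS = 10*log10(4.14^2/4) = 6.32 dB
Step 2: SE = SL - 2*TL + TS - NL + DI - DT = 207 - 2*48 + (6.32) - 81 + 15 - 6 = 45.32

45.32 dB


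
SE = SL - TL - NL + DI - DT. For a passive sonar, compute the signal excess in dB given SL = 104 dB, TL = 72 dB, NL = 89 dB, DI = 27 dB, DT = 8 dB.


SE = SL - TL - NL + DI - DT = 104 - 72 - 89 + 27 - 8 = -38

-38 dB


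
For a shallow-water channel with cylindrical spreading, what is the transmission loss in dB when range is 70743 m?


TL = 10*log10(70743) = 48.5

48.5 dB


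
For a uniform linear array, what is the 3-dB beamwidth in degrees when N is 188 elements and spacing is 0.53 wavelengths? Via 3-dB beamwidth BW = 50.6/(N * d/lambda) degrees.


BW = 50.6 / (188 * 0.53) = 50.6 / 99.64 = 0.51

0.51 deg


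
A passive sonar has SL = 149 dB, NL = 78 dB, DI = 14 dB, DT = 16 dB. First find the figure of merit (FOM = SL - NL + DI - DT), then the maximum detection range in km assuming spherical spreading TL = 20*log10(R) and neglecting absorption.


Step 1: FOM = SL - NL + DI - DT = 149 - 78 + 14 - 16 = 69 dB
Step 2: at max range FOM = TL = 20*log10(R), so R = 10^(69/20) = 2818.38 m = 2.82 km

2.82 km


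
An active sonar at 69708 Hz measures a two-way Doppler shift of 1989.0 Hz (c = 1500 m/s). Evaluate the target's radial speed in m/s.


From fd = 2*f*v/c, v = c*fd/(2*f) = 1500 * 1989.0 / (2*69708) = 21.4

21.4 m/s


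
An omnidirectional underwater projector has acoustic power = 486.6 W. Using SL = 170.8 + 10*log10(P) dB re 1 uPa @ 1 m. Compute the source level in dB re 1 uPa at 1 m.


SL = 170.8 + 10*log10(486.6) = 170.8 + 26.87 = 197.67

197.67 dB


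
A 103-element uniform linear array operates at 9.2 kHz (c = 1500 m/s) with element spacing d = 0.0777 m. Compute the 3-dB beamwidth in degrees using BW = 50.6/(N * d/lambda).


Step 1: lambda = 1500/9200 = 0.16304 m
Step 2: d/lambda = 0.0777/0.16304 = 0.4766
Step 3: BW = 50.6/(N * d/lambda) = 50.6/(103 * 0.4766) = 1.03

1.03 deg


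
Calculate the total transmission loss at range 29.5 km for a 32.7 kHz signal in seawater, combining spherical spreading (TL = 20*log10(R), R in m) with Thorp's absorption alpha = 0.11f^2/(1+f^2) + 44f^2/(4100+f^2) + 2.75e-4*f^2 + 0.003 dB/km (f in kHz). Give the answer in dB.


369.9 dB


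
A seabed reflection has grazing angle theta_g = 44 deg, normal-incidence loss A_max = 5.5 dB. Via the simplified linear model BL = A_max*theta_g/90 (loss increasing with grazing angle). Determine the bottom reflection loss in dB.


BL = A_max * theta_g / 90 = 5.5 * 44 / 90 = 2.69

2.69 dB


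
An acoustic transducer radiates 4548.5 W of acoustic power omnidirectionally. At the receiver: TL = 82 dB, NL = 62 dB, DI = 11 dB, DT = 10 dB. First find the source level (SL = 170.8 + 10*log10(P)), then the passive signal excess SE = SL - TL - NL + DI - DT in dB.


Step 1: SL = 170.8 + 10*log10(4548.5) = 207.38 dB
Step 2: SE = SL - TL - NL + DI - DT = 207.38 - 82 - 62 + 11 - 10 = 64.38

64.38 dB


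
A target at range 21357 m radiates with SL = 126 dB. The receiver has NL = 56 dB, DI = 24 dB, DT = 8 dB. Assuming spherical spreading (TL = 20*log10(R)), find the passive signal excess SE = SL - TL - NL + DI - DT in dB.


Step 1: TL = 20*log10(21357) = 86.59 dB
Step 2: SE = 126 - 86.59 - 56 + 24 - 8 = -0.59

-0.59 dB


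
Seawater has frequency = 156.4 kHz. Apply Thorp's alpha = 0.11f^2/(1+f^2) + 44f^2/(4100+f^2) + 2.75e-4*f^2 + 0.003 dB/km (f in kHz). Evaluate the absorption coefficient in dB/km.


f^2 = 24460.96
alpha = 0.11*24460.96/(1+24460.96) + 44*24460.96/(4100+24460.96) + 2.75e-4*24460.96 + 0.003 = 44.523

44.523 dB/km


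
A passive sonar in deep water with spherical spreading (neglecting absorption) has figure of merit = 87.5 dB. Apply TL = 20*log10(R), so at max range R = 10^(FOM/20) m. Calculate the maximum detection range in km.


At max range FOM = TL, so 20*log10(R) = 87.5
R = 10^(87.5/20) = 23713.74 m = 23.71 km

23.71 km


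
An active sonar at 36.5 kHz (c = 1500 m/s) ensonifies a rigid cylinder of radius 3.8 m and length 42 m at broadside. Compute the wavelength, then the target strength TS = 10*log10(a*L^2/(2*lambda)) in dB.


Step 1: lambda = c/f = 1500/36500 = 0.0411 m
Step 2: TS = 10*log10(a*L^2/(2*lambda)) = 10*log10(3.8*42^2/(2*0.0411)) = 49.11

49.11 dB


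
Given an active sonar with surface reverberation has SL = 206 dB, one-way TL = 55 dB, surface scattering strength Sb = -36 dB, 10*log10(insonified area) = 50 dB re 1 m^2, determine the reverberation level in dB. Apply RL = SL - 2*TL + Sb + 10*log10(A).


RL = SL - 2*TL + Sb + 10*log10(A) = 206 - 2*55 + (-36) + 50 = 110

110 dB


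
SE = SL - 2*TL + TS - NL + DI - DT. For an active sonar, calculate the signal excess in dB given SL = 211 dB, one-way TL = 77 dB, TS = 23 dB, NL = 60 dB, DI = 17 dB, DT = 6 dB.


SE = SL - 2*TL + TS - NL + DI - DT = 211 - 2*77 + (23) - 60 + 17 - 6 = 31

31 dB


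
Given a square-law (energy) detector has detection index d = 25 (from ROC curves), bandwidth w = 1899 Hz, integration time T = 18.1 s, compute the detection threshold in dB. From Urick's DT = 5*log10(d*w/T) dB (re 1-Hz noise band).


DT = 5*log10(d*w/T) = 5*log10(25 * 1899 / 18.1) = 5*log10(2622.93) = 17.09

17.09 dB


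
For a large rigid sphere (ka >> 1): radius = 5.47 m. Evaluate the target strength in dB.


TS = 10*log10(5.47^2 / 4) = 10*log10(7.480225) = 8.74

8.74 dB


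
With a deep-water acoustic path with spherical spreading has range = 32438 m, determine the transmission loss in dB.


TL = 20*log10(32438) = 90.22

90.22 dB


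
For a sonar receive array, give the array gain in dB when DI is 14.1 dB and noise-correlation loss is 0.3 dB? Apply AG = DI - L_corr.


AG = DI - L_corr = 14.1 - 0.3 = 13.8

13.8 dB


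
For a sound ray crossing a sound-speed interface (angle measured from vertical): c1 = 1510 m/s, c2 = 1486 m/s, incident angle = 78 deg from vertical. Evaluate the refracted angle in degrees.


sin(theta2) = (c2/c1)*sin(theta1) = (1486/1510)*sin(78 deg) = 0.9626
theta2 = arcsin(0.9626) = 74.28

74.28 deg


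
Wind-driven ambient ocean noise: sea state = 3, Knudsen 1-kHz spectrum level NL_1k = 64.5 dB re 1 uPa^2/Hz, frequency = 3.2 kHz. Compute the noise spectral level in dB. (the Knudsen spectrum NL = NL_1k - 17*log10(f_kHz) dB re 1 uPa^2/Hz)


NL = NL_1k - 17*log10(f_kHz) = 64.5 - 17*log10(3.2) = 64.5 - (8.59) = 55.91

55.91 dB


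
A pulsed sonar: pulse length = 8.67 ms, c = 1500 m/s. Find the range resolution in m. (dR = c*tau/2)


dR = c*tau/2 = 1500 * 8.67e-3 / 2 = 6.5025

6.5025 m


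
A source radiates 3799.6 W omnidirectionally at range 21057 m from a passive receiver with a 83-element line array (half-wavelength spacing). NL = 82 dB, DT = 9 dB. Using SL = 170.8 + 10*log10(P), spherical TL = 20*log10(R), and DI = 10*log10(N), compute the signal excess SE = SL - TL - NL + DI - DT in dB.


Step 1: SL = 170.8 + 10*log10(3799.6) = 206.6 dB
Step 2: TL = 20*log10(21057) = 86.47 dB
Step 3: DI = 10*log10(83) = 19.19 dB
Step 4: SE = SL - TL - NL + DI - DT = 206.6 - 86.47 - 82 + 19.19 - 9 = 48.32

48.32 dB


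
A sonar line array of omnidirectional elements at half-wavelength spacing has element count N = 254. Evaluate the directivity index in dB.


DI = 10*log10(254) = 24.05

24.05 dB


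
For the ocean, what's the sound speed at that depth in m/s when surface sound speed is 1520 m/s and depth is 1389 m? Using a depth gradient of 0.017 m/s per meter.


1543.613 m/s


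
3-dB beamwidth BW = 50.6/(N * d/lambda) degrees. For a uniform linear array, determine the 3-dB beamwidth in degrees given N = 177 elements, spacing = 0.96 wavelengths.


0.3 deg


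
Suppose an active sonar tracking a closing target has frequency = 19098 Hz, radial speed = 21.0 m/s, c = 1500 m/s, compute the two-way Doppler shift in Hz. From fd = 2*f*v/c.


534.74 Hz


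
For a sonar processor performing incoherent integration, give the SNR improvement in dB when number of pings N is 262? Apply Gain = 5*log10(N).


Gain = 5*log10(262) = 12.09

12.09 dB


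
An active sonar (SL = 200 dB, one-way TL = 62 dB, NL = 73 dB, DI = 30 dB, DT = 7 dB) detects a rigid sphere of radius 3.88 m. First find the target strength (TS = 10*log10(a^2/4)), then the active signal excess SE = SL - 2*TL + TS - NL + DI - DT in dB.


Step 1: TS = 10*log10(3.88^2/4) = 5.76 dB
Step 2: SE = SL - 2*TL + TS - NL + DI - DT = 200 - 2*62 + (5.76) - 73 + 30 - 7 = 31.76

31.76 dB


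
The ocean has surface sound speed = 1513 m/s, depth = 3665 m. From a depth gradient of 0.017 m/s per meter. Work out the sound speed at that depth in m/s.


c = 1513 + 0.017 * 3665 = 1575.305

1575.305 m/s


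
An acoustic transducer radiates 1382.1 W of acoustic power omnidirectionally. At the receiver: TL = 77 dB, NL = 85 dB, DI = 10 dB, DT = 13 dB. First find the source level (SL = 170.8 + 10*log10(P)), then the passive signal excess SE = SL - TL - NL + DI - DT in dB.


Step 1: SL = 170.8 + 10*log10(1382.1) = 202.21 dB
Step 2: SE = SL - TL - NL + DI - DT = 202.21 - 77 - 85 + 10 - 13 = 37.21

37.21 dB


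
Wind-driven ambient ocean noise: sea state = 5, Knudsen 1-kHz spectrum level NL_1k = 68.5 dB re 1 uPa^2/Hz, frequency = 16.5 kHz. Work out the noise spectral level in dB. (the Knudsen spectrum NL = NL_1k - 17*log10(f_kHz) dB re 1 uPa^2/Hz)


47.8 dB


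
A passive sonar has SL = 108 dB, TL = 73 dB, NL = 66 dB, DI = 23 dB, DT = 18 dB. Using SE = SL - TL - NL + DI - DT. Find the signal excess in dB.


SE = SL - TL - NL + DI - DT = 108 - 73 - 66 + 23 - 18 = -26

-26 dB


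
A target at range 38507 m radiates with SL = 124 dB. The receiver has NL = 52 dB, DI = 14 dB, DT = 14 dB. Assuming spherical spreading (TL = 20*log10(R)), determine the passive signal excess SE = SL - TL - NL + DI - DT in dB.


Step 1: TL = 20*log10(38507) = 91.71 dB
Step 2: SE = 124 - 91.71 - 52 + 14 - 14 = -19.71

-19.71 dB


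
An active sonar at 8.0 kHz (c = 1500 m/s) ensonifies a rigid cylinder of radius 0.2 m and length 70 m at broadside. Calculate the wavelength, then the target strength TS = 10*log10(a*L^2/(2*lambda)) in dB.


Step 1: lambda = c/f = 1500/8000 = 0.1875 m
Step 2: TS = 10*log10(a*L^2/(2*lambda)) = 10*log10(0.2*70^2/(2*0.1875)) = 34.17

34.17 dB


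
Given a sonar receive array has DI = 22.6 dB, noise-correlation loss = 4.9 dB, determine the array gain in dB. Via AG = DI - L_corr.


17.7 dB


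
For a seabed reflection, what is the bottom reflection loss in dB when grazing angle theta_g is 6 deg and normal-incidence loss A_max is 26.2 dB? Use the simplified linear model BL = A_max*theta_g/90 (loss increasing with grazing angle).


BL = A_max * theta_g / 90 = 26.2 * 6 / 90 = 1.75

1.75 dB


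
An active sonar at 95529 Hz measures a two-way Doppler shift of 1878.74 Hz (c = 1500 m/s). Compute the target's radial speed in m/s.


From fd = 2*f*v/c, v = c*fd/(2*f) = 1500 * 1878.74 / (2*95529) = 14.75

14.75 m/s


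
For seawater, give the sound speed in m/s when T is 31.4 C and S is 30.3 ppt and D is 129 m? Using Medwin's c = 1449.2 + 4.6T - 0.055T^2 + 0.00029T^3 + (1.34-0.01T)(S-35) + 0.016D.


c = 1449.2 + 4.6*31.4 - 0.055*31.4^2 + 0.00029*31.4^3 + (1.34 - 0.01*31.4)*(30.3 - 35) + 0.016*129 = 1545.63

1545.63 m/s
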